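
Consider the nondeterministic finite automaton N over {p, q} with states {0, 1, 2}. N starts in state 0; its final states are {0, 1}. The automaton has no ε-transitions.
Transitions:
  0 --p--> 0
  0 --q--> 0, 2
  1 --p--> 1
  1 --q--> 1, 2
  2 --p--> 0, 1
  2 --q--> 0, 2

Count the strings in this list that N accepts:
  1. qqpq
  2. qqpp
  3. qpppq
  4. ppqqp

4

qqpq: accepted
qqpp: accepted
qpppq: accepted
ppqqp: accepted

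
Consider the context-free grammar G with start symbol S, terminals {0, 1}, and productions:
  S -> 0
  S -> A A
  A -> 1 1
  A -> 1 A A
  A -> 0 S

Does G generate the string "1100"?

S ⇒ AA ⇒ 11A ⇒ 110S ⇒ 1100

yes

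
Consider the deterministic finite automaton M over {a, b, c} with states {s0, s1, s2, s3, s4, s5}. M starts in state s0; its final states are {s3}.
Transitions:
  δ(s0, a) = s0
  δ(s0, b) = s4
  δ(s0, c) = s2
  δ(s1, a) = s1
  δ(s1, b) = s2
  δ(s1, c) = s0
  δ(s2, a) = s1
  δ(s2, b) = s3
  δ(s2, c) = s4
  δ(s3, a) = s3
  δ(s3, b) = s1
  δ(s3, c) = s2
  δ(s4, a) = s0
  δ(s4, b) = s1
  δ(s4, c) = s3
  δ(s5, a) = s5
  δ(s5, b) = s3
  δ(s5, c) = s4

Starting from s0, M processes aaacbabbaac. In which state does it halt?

s0

s0 --a--> s0
s0 --a--> s0
s0 --a--> s0
s0 --c--> s2
s2 --b--> s3
s3 --a--> s3
s3 --b--> s1
s1 --b--> s2
s2 --a--> s1
s1 --a--> s1
s1 --c--> s0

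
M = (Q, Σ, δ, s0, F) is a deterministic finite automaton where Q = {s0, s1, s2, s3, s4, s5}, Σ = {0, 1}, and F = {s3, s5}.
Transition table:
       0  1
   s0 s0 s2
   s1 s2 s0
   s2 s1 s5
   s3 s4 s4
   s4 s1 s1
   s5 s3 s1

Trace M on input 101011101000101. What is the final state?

s2

s0 --1--> s2
s2 --0--> s1
s1 --1--> s0
s0 --0--> s0
s0 --1--> s2
s2 --1--> s5
s5 --1--> s1
s1 --0--> s2
s2 --1--> s5
s5 --0--> s3
s3 --0--> s4
s4 --0--> s1
s1 --1--> s0
s0 --0--> s0
s0 --1--> s2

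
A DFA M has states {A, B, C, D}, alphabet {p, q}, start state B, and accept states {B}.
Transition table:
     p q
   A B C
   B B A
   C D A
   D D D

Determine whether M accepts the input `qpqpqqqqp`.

B --q--> A
A --p--> B
B --q--> A
A --p--> B
B --q--> A
A --q--> C
C --q--> A
A --q--> C
C --p--> D
End in state D, which is not an accepting state.

rejected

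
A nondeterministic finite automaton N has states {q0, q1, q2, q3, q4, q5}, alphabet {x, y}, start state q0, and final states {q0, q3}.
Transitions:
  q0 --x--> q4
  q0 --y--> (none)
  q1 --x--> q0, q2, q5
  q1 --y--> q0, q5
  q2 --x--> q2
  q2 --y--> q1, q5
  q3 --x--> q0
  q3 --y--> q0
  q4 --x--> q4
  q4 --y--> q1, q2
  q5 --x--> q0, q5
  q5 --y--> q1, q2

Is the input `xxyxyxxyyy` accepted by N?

accepted

Start: {q0}
read x: {q4}
read x: {q4}
read y: {q1, q2}
read x: {q0, q2, q5}
read y: {q1, q2, q5}
read x: {q0, q2, q5}
read x: {q0, q2, q4, q5}
read y: {q1, q2, q5}
read y: {q0, q1, q2, q5}
read y: {q0, q1, q2, q5}
Reachable ∩ accepting = {q0} — nonempty.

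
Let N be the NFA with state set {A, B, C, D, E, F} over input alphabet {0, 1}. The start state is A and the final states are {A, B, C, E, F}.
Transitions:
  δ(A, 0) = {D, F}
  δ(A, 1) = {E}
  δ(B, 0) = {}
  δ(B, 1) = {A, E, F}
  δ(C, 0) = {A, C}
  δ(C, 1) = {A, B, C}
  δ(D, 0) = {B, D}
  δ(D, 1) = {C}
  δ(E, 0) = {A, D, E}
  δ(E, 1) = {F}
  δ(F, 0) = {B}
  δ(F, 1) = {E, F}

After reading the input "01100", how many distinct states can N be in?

Start: {A}
read 0: {D, F}
read 1: {C, E, F}
read 1: {A, B, C, E, F}
read 0: {A, B, C, D, E, F}
read 0: {A, B, C, D, E, F}
Final reachable set {A, B, C, D, E, F} has 6 states.

6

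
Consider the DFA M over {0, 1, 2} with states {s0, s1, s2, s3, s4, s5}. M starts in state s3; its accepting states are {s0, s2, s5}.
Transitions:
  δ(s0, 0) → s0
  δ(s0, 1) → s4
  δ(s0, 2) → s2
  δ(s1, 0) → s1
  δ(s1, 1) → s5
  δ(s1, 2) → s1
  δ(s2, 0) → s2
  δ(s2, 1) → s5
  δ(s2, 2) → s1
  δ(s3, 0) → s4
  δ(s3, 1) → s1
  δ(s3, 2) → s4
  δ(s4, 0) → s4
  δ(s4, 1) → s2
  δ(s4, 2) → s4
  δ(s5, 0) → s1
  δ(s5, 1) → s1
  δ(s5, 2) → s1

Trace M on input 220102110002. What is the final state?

s1

s3 --2--> s4
s4 --2--> s4
s4 --0--> s4
s4 --1--> s2
s2 --0--> s2
s2 --2--> s1
s1 --1--> s5
s5 --1--> s1
s1 --0--> s1
s1 --0--> s1
s1 --0--> s1
s1 --2--> s1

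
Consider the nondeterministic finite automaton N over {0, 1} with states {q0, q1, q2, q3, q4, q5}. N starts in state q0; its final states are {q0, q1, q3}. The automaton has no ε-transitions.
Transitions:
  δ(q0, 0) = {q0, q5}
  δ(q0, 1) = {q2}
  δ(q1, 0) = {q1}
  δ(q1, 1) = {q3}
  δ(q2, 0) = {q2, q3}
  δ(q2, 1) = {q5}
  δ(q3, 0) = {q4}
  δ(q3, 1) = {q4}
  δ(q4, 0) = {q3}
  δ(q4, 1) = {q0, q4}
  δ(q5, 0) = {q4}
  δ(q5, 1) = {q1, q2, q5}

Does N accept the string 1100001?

Start: {q0}
read 1: {q2}
read 1: {q5}
read 0: {q4}
read 0: {q3}
read 0: {q4}
read 0: {q3}
read 1: {q4}
Reachable ∩ accepting = {} — empty.

rejected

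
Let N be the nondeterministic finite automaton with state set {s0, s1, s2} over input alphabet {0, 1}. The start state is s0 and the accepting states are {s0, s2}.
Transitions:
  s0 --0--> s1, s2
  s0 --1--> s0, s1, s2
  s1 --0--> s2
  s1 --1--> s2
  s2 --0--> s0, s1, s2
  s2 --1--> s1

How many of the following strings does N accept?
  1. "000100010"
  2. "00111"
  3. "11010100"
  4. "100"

4

"000100010": accepted
"00111": accepted
"11010100": accepted
"100": accepted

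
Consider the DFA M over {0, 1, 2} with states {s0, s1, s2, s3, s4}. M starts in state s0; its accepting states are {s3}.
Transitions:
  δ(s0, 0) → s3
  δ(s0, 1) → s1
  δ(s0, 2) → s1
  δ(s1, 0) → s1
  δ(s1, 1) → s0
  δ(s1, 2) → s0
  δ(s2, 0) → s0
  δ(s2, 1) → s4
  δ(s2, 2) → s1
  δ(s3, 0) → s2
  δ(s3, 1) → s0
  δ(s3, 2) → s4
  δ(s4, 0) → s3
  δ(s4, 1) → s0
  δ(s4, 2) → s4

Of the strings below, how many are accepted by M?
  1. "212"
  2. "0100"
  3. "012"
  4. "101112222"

0

"212": rejected
"0100": rejected
"012": rejected
"101112222": rejected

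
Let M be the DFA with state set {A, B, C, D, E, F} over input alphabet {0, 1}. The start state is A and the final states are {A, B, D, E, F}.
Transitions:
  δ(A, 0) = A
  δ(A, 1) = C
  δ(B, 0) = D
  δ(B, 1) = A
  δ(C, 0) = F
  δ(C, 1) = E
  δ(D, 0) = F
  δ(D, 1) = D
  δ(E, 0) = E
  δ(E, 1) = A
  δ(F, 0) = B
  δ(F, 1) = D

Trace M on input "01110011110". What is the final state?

A --0--> A
A --1--> C
C --1--> E
E --1--> A
A --0--> A
A --0--> A
A --1--> C
C --1--> E
E --1--> A
A --1--> C
C --0--> F

F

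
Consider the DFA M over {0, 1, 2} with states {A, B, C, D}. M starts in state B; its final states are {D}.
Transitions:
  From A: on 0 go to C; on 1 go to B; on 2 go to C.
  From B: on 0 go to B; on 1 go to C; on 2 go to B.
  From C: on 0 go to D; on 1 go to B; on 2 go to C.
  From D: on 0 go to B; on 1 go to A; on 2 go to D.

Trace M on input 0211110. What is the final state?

B --0--> B
B --2--> B
B --1--> C
C --1--> B
B --1--> C
C --1--> B
B --0--> B

B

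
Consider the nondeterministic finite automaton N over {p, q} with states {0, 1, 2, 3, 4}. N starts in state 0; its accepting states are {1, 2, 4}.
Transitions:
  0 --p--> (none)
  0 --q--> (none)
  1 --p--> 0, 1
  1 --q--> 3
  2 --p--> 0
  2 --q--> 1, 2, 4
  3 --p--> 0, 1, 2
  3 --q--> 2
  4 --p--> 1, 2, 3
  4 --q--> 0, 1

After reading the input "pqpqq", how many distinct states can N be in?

Start: {0}
read p: {}
The reachable set is empty and stays empty for the remaining 4 symbols.
Final reachable set {} has 0 states.

0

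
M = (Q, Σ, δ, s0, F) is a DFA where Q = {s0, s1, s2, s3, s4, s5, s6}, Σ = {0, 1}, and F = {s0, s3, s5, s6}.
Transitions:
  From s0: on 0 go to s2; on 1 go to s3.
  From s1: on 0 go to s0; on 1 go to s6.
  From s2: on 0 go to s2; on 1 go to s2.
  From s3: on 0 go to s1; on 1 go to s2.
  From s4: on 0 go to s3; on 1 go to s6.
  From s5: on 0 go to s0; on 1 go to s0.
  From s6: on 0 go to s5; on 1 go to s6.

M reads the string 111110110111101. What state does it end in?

s0 --1--> s3
s3 --1--> s2
s2 --1--> s2
s2 --1--> s2
s2 --1--> s2
s2 --0--> s2
s2 --1--> s2
s2 --1--> s2
s2 --0--> s2
s2 --1--> s2
s2 --1--> s2
s2 --1--> s2
s2 --1--> s2
s2 --0--> s2
s2 --1--> s2

s2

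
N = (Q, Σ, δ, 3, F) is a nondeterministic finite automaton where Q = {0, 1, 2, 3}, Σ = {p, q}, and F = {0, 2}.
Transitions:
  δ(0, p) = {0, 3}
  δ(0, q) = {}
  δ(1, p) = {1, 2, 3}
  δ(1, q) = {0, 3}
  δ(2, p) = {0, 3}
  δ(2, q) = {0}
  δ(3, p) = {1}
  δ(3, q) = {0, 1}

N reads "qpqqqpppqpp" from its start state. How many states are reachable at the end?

4

Start: {3}
read q: {0, 1}
read p: {0, 1, 2, 3}
read q: {0, 1, 3}
read q: {0, 1, 3}
read q: {0, 1, 3}
read p: {0, 1, 2, 3}
read p: {0, 1, 2, 3}
read p: {0, 1, 2, 3}
read q: {0, 1, 3}
read p: {0, 1, 2, 3}
read p: {0, 1, 2, 3}
Final reachable set {0, 1, 2, 3} has 4 states.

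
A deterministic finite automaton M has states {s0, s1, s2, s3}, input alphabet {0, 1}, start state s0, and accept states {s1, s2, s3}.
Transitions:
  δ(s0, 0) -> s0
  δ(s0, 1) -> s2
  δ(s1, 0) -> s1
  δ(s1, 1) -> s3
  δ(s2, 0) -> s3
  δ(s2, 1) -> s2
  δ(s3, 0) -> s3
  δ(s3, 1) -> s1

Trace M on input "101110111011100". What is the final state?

s1

s0 --1--> s2
s2 --0--> s3
s3 --1--> s1
s1 --1--> s3
s3 --1--> s1
s1 --0--> s1
s1 --1--> s3
s3 --1--> s1
s1 --1--> s3
s3 --0--> s3
s3 --1--> s1
s1 --1--> s3
s3 --1--> s1
s1 --0--> s1
s1 --0--> s1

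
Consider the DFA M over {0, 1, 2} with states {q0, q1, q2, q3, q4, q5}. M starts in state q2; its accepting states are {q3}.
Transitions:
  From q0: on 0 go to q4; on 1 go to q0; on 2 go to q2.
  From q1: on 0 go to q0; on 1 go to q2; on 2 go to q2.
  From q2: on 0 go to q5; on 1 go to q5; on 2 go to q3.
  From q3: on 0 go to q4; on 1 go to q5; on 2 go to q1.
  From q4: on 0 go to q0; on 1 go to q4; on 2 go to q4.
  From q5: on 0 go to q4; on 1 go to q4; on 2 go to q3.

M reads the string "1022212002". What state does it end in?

q4

q2 --1--> q5
q5 --0--> q4
q4 --2--> q4
q4 --2--> q4
q4 --2--> q4
q4 --1--> q4
q4 --2--> q4
q4 --0--> q0
q0 --0--> q4
q4 --2--> q4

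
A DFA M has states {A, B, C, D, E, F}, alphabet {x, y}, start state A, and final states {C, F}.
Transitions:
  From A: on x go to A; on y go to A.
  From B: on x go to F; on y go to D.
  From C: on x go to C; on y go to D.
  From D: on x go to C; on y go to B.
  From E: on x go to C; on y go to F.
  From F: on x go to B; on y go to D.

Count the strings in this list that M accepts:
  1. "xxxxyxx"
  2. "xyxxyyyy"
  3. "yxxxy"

0

"xxxxyxx": rejected
"xyxxyyyy": rejected
"yxxxy": rejected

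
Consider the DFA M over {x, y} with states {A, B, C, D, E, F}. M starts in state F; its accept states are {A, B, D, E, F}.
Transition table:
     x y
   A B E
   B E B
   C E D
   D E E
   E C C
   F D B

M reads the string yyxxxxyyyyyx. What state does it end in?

C

F --y--> B
B --y--> B
B --x--> E
E --x--> C
C --x--> E
E --x--> C
C --y--> D
D --y--> E
E --y--> C
C --y--> D
D --y--> E
E --x--> C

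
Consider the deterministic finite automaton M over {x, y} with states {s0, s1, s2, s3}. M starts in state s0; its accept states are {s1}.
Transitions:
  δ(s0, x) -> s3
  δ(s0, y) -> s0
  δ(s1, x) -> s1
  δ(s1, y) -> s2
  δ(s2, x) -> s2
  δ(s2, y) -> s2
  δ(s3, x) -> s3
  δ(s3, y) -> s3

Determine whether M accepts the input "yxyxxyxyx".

rejected

s0 --y--> s0
s0 --x--> s3
s3 --y--> s3
s3 --x--> s3
s3 --x--> s3
s3 --y--> s3
s3 --x--> s3
s3 --y--> s3
s3 --x--> s3
End in state s3, which is not an accepting state.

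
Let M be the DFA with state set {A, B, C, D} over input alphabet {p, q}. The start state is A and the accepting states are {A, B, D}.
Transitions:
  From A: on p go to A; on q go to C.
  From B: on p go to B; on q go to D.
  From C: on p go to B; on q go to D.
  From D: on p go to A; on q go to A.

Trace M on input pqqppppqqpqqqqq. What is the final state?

D

A --p--> A
A --q--> C
C --q--> D
D --p--> A
A --p--> A
A --p--> A
A --p--> A
A --q--> C
C --q--> D
D --p--> A
A --q--> C
C --q--> D
D --q--> A
A --q--> C
C --q--> D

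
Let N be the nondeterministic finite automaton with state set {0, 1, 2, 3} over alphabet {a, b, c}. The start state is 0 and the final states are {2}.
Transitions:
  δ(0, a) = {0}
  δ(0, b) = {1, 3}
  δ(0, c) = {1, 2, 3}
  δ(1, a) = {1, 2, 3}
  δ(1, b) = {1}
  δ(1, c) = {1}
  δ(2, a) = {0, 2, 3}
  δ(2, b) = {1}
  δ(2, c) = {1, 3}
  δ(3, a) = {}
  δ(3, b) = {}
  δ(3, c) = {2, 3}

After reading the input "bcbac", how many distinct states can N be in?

3

Start: {0}
read b: {1, 3}
read c: {1, 2, 3}
read b: {1}
read a: {1, 2, 3}
read c: {1, 2, 3}
Final reachable set {1, 2, 3} has 3 states.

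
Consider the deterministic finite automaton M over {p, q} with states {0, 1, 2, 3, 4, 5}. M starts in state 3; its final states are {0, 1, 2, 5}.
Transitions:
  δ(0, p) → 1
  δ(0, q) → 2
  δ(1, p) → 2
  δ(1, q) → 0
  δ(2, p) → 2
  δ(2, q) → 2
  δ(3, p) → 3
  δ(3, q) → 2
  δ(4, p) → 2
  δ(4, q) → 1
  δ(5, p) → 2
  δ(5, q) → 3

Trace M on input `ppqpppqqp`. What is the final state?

2

3 --p--> 3
3 --p--> 3
3 --q--> 2
2 --p--> 2
2 --p--> 2
2 --p--> 2
2 --q--> 2
2 --q--> 2
2 --p--> 2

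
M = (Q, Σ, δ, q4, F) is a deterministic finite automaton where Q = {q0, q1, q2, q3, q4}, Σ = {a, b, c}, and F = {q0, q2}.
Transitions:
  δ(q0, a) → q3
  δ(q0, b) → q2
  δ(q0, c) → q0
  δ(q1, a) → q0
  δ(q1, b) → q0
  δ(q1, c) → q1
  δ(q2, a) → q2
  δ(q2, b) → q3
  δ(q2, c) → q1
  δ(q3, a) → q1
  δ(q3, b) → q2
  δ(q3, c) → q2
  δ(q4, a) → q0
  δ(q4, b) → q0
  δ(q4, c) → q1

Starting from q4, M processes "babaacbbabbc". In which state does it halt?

q4 --b--> q0
q0 --a--> q3
q3 --b--> q2
q2 --a--> q2
q2 --a--> q2
q2 --c--> q1
q1 --b--> q0
q0 --b--> q2
q2 --a--> q2
q2 --b--> q3
q3 --b--> q2
q2 --c--> q1

q1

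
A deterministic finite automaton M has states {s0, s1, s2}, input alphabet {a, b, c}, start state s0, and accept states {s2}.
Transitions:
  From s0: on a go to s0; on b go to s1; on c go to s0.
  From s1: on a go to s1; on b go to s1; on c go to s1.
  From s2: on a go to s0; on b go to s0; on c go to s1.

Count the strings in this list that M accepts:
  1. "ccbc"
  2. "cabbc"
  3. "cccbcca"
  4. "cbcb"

0

"ccbc": rejected
"cabbc": rejected
"cccbcca": rejected
"cbcb": rejected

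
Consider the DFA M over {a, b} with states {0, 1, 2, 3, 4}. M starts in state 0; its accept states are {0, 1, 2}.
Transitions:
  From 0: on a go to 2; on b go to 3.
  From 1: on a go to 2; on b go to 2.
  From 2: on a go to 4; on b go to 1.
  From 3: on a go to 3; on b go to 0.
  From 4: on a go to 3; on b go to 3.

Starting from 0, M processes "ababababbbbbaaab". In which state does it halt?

0 --a--> 2
2 --b--> 1
1 --a--> 2
2 --b--> 1
1 --a--> 2
2 --b--> 1
1 --a--> 2
2 --b--> 1
1 --b--> 2
2 --b--> 1
1 --b--> 2
2 --b--> 1
1 --a--> 2
2 --a--> 4
4 --a--> 3
3 --b--> 0

0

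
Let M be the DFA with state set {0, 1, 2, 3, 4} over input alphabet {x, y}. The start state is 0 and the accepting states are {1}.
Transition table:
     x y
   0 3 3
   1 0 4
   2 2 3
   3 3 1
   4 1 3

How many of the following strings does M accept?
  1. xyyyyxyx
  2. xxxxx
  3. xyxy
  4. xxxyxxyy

xyyyyxyx: rejected
xxxxx: rejected
xyxy: rejected
xxxyxxyy: rejected

0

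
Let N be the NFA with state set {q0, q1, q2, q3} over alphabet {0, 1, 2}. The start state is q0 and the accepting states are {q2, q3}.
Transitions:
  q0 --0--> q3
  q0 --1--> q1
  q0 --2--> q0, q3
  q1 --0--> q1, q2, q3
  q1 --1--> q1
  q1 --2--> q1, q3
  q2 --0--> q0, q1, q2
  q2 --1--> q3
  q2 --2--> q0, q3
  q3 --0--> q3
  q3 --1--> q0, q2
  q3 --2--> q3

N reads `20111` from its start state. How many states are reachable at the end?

Start: {q0}
read 2: {q0, q3}
read 0: {q3}
read 1: {q0, q2}
read 1: {q1, q3}
read 1: {q0, q1, q2}
Final reachable set {q0, q1, q2} has 3 states.

3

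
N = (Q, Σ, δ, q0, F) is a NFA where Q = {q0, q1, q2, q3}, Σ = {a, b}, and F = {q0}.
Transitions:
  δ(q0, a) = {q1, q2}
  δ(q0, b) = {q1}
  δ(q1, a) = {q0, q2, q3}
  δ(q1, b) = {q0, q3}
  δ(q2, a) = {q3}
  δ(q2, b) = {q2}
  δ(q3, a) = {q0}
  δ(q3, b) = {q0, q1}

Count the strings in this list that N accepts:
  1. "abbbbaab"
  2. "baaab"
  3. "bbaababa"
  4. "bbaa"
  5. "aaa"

5

"abbbbaab": accepted
"baaab": accepted
"bbaababa": accepted
"bbaa": accepted
"aaa": accepted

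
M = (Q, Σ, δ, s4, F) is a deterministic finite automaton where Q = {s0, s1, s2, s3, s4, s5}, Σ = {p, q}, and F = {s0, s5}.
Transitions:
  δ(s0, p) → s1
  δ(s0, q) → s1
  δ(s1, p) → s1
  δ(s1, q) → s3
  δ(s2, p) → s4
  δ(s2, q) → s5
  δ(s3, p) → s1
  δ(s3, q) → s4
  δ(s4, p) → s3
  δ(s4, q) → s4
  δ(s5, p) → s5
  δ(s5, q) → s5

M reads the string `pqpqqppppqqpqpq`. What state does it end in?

s4 --p--> s3
s3 --q--> s4
s4 --p--> s3
s3 --q--> s4
s4 --q--> s4
s4 --p--> s3
s3 --p--> s1
s1 --p--> s1
s1 --p--> s1
s1 --q--> s3
s3 --q--> s4
s4 --p--> s3
s3 --q--> s4
s4 --p--> s3
s3 --q--> s4

s4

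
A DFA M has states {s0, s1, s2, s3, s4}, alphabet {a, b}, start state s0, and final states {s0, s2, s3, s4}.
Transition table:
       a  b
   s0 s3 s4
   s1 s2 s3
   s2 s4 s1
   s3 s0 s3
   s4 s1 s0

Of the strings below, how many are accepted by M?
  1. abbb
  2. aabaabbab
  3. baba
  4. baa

abbb: accepted
aabaabbab: accepted
baba: accepted
baa: accepted

4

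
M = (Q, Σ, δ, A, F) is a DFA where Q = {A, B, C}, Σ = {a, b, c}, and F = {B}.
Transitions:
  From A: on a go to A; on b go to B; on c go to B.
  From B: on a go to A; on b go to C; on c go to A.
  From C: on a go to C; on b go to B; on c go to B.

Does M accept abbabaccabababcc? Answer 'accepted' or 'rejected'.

accepted

A --a--> A
A --b--> B
B --b--> C
C --a--> C
C --b--> B
B --a--> A
A --c--> B
B --c--> A
A --a--> A
A --b--> B
B --a--> A
A --b--> B
B --a--> A
A --b--> B
B --c--> A
A --c--> B
End in state B, which is an accepting state.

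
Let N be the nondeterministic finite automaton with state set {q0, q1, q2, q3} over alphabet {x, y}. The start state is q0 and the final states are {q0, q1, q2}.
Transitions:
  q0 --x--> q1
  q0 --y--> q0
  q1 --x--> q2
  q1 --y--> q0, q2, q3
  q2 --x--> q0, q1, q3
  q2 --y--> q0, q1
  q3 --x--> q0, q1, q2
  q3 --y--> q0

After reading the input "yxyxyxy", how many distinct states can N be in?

Start: {q0}
read y: {q0}
read x: {q1}
read y: {q0, q2, q3}
read x: {q0, q1, q2, q3}
read y: {q0, q1, q2, q3}
read x: {q0, q1, q2, q3}
read y: {q0, q1, q2, q3}
Final reachable set {q0, q1, q2, q3} has 4 states.

4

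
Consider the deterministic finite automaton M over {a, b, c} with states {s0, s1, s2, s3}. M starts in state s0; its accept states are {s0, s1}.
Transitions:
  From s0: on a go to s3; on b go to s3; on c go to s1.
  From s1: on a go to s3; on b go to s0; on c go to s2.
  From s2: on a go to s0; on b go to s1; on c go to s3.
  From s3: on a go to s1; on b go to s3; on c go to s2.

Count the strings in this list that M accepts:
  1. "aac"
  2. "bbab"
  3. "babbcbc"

1

"aac": rejected
"bbab": accepted
"babbcbc": rejected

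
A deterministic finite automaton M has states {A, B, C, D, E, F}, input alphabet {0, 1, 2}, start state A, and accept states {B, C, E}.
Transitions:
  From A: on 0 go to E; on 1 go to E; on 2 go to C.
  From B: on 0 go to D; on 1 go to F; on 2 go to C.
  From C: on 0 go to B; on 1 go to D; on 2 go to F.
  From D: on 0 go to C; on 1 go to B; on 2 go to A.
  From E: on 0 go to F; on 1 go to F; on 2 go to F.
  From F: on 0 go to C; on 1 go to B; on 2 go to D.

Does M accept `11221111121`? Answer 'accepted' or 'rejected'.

rejected

A --1--> E
E --1--> F
F --2--> D
D --2--> A
A --1--> E
E --1--> F
F --1--> B
B --1--> F
F --1--> B
B --2--> C
C --1--> D
End in state D, which is not an accepting state.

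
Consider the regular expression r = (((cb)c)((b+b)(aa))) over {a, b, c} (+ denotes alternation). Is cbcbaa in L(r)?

Split as cbc·baa: ((cb)c) matches cbc and ((b+b)(aa)) matches baa.

yes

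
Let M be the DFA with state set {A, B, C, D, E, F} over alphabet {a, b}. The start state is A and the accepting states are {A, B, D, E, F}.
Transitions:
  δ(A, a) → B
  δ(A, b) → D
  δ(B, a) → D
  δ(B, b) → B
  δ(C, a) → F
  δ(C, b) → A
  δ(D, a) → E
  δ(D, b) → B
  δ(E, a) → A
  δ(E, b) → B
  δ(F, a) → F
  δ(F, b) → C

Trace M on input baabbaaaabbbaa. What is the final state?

E

A --b--> D
D --a--> E
E --a--> A
A --b--> D
D --b--> B
B --a--> D
D --a--> E
E --a--> A
A --a--> B
B --b--> B
B --b--> B
B --b--> B
B --a--> D
D --a--> E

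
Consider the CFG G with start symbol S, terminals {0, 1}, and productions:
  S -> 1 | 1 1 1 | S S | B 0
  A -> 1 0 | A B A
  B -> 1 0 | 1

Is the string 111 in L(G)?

S ⇒ 111

yes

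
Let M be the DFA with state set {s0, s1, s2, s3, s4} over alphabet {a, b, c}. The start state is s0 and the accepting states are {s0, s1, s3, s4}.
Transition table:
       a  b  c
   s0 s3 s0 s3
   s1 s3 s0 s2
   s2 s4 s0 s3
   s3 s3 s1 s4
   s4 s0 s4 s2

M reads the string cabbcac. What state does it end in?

s0 --c--> s3
s3 --a--> s3
s3 --b--> s1
s1 --b--> s0
s0 --c--> s3
s3 --a--> s3
s3 --c--> s4

s4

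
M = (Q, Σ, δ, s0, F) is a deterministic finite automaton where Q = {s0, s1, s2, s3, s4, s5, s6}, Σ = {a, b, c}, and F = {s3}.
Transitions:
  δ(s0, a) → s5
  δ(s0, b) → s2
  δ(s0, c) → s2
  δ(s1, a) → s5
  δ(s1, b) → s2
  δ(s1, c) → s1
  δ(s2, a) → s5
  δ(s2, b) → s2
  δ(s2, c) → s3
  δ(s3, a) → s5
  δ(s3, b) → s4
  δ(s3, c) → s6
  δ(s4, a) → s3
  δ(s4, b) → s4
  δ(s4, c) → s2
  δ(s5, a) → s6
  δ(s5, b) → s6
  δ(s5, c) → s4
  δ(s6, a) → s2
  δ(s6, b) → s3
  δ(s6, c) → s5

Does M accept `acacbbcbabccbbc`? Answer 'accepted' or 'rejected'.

s0 --a--> s5
s5 --c--> s4
s4 --a--> s3
s3 --c--> s6
s6 --b--> s3
s3 --b--> s4
s4 --c--> s2
s2 --b--> s2
s2 --a--> s5
s5 --b--> s6
s6 --c--> s5
s5 --c--> s4
s4 --b--> s4
s4 --b--> s4
s4 --c--> s2
End in state s2, which is not an accepting state.

rejected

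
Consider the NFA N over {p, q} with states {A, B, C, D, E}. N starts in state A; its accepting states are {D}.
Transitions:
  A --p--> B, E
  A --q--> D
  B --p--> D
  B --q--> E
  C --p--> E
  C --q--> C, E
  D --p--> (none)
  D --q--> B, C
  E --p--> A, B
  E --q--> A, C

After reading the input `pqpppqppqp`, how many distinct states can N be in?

4

Start: {A}
read p: {B, E}
read q: {A, C, E}
read p: {A, B, E}
read p: {A, B, D, E}
read p: {A, B, D, E}
read q: {A, B, C, D, E}
read p: {A, B, D, E}
read p: {A, B, D, E}
read q: {A, B, C, D, E}
read p: {A, B, D, E}
Final reachable set {A, B, D, E} has 4 states.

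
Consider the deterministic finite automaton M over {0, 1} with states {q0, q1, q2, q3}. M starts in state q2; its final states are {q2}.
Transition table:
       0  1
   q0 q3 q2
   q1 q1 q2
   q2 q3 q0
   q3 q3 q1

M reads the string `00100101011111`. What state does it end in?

q2 --0--> q3
q3 --0--> q3
q3 --1--> q1
q1 --0--> q1
q1 --0--> q1
q1 --1--> q2
q2 --0--> q3
q3 --1--> q1
q1 --0--> q1
q1 --1--> q2
q2 --1--> q0
q0 --1--> q2
q2 --1--> q0
q0 --1--> q2

q2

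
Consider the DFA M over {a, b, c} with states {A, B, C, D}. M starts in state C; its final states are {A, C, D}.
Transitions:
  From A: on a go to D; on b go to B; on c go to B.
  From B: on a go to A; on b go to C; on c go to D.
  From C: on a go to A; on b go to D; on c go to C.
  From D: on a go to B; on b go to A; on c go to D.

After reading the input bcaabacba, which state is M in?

C --b--> D
D --c--> D
D --a--> B
B --a--> A
A --b--> B
B --a--> A
A --c--> B
B --b--> C
C --a--> A

A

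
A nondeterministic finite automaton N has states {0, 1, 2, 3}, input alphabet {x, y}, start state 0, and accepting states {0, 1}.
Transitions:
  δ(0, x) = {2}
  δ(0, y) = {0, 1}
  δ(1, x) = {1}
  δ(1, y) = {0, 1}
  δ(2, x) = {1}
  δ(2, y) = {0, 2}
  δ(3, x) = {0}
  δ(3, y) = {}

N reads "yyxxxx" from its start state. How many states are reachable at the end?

Start: {0}
read y: {0, 1}
read y: {0, 1}
read x: {1, 2}
read x: {1}
read x: {1}
read x: {1}
Final reachable set {1} has 1 state.

1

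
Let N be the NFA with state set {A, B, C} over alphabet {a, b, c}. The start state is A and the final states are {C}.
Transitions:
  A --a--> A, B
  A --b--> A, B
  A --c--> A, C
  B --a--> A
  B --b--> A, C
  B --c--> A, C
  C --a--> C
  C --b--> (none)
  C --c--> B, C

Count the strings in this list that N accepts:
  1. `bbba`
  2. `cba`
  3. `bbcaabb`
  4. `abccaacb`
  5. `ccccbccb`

4

`bbba`: accepted
`cba`: rejected
`bbcaabb`: accepted
`abccaacb`: accepted
`ccccbccb`: accepted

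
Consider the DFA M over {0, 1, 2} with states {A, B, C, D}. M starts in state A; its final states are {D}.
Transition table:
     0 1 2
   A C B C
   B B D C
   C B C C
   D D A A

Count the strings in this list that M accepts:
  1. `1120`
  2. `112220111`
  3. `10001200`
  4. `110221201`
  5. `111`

1

`1120`: rejected
`112220111`: rejected
`10001200`: rejected
`110221201`: accepted
`111`: rejected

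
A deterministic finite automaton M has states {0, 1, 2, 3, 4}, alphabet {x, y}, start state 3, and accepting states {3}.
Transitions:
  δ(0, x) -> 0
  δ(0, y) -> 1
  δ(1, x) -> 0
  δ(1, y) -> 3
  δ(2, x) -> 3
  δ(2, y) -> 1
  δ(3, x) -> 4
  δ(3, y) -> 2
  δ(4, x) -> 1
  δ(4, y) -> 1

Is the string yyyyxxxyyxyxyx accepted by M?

3 --y--> 2
2 --y--> 1
1 --y--> 3
3 --y--> 2
2 --x--> 3
3 --x--> 4
4 --x--> 1
1 --y--> 3
3 --y--> 2
2 --x--> 3
3 --y--> 2
2 --x--> 3
3 --y--> 2
2 --x--> 3
End in state 3, which is an accepting state.

accepted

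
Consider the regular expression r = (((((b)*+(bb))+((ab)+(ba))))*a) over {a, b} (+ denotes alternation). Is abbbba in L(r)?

Split as abbbb·a: ((((b)*+(bb))+((ab)+(ba))))* matches abbbb and a matches a.

yes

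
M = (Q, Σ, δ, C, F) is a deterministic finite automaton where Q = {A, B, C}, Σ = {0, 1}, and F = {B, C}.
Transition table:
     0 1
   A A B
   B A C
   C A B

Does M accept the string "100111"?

accepted

C --1--> B
B --0--> A
A --0--> A
A --1--> B
B --1--> C
C --1--> B
End in state B, which is an accepting state.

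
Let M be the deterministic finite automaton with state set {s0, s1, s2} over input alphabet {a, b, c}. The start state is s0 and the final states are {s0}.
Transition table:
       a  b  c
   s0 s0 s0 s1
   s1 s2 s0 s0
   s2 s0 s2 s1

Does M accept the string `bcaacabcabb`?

s0 --b--> s0
s0 --c--> s1
s1 --a--> s2
s2 --a--> s0
s0 --c--> s1
s1 --a--> s2
s2 --b--> s2
s2 --c--> s1
s1 --a--> s2
s2 --b--> s2
s2 --b--> s2
End in state s2, which is not an accepting state.

rejected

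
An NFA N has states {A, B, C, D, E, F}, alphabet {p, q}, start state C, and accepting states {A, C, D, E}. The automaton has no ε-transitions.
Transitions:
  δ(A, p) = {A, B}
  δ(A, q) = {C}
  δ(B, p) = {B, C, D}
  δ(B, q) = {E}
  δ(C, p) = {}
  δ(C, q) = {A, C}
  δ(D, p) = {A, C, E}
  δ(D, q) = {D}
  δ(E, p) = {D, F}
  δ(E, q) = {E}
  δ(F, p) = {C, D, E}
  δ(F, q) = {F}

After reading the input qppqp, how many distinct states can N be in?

Start: {C}
read q: {A, C}
read p: {A, B}
read p: {A, B, C, D}
read q: {A, C, D, E}
read p: {A, B, C, D, E, F}
Final reachable set {A, B, C, D, E, F} has 6 states.

6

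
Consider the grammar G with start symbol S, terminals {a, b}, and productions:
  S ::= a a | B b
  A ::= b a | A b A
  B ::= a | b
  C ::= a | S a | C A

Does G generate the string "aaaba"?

no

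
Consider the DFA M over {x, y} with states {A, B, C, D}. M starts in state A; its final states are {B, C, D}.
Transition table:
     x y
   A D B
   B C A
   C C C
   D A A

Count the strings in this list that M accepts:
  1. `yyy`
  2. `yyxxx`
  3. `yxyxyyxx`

3

`yyy`: accepted
`yyxxx`: accepted
`yxyxyyxx`: accepted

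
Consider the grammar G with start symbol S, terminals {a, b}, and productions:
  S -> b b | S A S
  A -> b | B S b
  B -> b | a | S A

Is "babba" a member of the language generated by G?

no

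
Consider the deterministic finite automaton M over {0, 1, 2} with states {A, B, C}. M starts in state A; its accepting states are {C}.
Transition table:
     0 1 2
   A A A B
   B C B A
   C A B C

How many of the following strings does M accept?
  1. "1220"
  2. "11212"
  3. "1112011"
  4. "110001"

"1220": rejected
"11212": rejected
"1112011": rejected
"110001": rejected

0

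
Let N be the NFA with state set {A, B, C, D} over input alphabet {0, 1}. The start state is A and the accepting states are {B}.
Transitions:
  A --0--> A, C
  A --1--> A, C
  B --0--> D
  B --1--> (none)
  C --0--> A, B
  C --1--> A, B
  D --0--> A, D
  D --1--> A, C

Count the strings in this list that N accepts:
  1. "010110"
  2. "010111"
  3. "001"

3

"010110": accepted
"010111": accepted
"001": accepted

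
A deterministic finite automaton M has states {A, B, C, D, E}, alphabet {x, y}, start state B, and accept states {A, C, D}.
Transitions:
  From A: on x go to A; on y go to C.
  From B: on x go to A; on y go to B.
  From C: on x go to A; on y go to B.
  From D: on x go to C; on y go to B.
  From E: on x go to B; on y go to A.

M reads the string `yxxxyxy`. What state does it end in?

C

B --y--> B
B --x--> A
A --x--> A
A --x--> A
A --y--> C
C --x--> A
A --y--> C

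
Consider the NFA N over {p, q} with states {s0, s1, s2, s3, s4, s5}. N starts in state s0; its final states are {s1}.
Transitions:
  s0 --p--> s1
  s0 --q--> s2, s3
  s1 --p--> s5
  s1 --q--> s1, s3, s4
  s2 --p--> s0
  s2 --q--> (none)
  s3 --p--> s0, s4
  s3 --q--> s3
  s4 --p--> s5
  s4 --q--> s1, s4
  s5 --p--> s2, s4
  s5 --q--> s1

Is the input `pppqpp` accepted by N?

Start: {s0}
read p: {s1}
read p: {s5}
read p: {s2, s4}
read q: {s1, s4}
read p: {s5}
read p: {s2, s4}
Reachable ∩ accepting = {} — empty.

rejected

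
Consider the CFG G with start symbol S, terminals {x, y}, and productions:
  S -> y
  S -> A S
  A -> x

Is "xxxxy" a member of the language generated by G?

yes

S ⇒ AS ⇒ xS ⇒ xAS ⇒ xxS ⇒ xxAS ⇒ xxxS ⇒ xxxAS ⇒ xxxxS ⇒ xxxxy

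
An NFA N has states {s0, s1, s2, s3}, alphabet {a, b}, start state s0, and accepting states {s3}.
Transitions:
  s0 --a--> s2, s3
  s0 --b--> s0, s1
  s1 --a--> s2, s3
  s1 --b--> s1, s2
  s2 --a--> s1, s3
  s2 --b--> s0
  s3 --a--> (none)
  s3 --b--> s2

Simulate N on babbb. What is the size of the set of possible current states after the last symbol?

3

Start: {s0}
read b: {s0, s1}
read a: {s2, s3}
read b: {s0, s2}
read b: {s0, s1}
read b: {s0, s1, s2}
Final reachable set {s0, s1, s2} has 3 states.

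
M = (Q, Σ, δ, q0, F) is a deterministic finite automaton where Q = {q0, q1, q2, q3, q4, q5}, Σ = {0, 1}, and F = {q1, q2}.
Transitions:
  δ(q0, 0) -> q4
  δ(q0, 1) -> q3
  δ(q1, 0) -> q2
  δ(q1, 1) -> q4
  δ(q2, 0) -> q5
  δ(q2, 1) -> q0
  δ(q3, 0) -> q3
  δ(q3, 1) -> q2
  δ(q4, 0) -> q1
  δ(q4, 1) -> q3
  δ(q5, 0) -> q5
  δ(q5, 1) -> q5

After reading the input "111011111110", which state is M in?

q3

q0 --1--> q3
q3 --1--> q2
q2 --1--> q0
q0 --0--> q4
q4 --1--> q3
q3 --1--> q2
q2 --1--> q0
q0 --1--> q3
q3 --1--> q2
q2 --1--> q0
q0 --1--> q3
q3 --0--> q3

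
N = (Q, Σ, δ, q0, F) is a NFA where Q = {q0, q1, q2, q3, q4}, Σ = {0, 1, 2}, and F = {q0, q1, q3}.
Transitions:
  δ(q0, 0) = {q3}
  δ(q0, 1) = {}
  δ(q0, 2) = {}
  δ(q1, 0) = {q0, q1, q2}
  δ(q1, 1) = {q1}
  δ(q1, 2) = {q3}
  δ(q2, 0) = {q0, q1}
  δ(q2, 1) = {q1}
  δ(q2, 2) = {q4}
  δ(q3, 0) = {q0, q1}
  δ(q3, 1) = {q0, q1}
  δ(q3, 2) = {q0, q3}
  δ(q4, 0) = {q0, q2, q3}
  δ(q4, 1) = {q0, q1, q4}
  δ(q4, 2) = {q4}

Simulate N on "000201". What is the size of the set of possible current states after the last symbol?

2

Start: {q0}
read 0: {q3}
read 0: {q0, q1}
read 0: {q0, q1, q2, q3}
read 2: {q0, q3, q4}
read 0: {q0, q1, q2, q3}
read 1: {q0, q1}
Final reachable set {q0, q1} has 2 states.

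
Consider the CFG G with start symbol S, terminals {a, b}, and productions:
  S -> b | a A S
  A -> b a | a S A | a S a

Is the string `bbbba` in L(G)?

no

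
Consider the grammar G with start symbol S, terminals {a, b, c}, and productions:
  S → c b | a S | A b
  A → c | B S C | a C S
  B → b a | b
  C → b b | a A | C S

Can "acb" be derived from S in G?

yes

S ⇒ aS ⇒ acb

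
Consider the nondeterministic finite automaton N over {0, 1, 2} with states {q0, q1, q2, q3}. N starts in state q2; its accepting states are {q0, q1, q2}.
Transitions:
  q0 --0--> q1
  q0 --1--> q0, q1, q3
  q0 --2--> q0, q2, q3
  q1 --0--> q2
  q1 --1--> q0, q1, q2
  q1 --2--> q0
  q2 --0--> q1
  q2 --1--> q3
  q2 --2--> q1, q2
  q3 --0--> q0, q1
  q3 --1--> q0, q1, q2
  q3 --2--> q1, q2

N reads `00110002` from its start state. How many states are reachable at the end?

Start: {q2}
read 0: {q1}
read 0: {q2}
read 1: {q3}
read 1: {q0, q1, q2}
read 0: {q1, q2}
read 0: {q1, q2}
read 0: {q1, q2}
read 2: {q0, q1, q2}
Final reachable set {q0, q1, q2} has 3 states.

3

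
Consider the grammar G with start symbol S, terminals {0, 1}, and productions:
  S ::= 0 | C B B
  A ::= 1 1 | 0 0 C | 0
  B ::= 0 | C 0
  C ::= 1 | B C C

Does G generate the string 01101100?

S ⇒ CBB ⇒ BCCBB ⇒ C0CCBB ⇒ BCC0CCBB ⇒ 0CC0CCBB ⇒ 01C0CCBB ⇒ 0110CCBB ⇒ 01101CBB ⇒ 011011BB ⇒ 0110110B ⇒ 01101100

yes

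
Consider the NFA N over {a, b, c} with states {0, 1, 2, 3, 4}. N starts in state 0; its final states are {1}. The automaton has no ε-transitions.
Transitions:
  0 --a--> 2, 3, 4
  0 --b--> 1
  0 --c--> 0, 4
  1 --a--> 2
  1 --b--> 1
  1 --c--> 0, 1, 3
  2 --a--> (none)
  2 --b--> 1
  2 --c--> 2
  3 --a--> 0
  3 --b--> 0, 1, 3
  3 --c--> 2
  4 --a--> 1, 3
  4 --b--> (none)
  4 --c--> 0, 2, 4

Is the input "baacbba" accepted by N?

rejected

Start: {0}
read b: {1}
read a: {2}
read a: {}
The reachable set is empty and stays empty for the remaining 4 symbols.
Reachable ∩ accepting = {} — empty.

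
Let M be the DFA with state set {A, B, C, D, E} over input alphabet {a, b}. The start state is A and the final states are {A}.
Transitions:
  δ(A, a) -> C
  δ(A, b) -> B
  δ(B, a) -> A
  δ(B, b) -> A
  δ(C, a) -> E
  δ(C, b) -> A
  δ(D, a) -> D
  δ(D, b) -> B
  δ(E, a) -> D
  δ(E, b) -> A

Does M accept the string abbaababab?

accepted

A --a--> C
C --b--> A
A --b--> B
B --a--> A
A --a--> C
C --b--> A
A --a--> C
C --b--> A
A --a--> C
C --b--> A
End in state A, which is an accepting state.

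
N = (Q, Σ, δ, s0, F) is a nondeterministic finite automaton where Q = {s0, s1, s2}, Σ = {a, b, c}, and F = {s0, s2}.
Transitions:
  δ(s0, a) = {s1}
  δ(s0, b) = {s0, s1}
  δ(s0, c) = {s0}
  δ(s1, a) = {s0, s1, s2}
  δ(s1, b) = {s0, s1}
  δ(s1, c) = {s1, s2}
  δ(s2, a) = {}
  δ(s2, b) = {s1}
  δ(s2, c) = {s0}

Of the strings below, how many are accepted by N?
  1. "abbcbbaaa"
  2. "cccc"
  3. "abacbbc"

3

"abbcbbaaa": accepted
"cccc": accepted
"abacbbc": accepted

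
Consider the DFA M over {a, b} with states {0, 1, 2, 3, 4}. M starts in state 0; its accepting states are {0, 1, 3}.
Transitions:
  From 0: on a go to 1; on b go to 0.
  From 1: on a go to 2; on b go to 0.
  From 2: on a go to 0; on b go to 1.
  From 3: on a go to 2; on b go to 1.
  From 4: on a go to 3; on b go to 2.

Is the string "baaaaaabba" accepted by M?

0 --b--> 0
0 --a--> 1
1 --a--> 2
2 --a--> 0
0 --a--> 1
1 --a--> 2
2 --a--> 0
0 --b--> 0
0 --b--> 0
0 --a--> 1
End in state 1, which is an accepting state.

accepted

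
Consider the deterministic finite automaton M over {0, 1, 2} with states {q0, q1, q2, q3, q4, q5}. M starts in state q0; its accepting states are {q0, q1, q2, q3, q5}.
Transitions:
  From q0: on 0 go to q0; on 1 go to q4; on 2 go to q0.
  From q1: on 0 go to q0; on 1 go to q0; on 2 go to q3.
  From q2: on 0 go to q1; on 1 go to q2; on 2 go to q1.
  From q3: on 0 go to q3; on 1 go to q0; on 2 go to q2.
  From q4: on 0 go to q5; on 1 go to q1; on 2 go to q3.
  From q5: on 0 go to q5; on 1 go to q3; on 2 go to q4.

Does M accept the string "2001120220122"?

q0 --2--> q0
q0 --0--> q0
q0 --0--> q0
q0 --1--> q4
q4 --1--> q1
q1 --2--> q3
q3 --0--> q3
q3 --2--> q2
q2 --2--> q1
q1 --0--> q0
q0 --1--> q4
q4 --2--> q3
q3 --2--> q2
End in state q2, which is an accepting state.

accepted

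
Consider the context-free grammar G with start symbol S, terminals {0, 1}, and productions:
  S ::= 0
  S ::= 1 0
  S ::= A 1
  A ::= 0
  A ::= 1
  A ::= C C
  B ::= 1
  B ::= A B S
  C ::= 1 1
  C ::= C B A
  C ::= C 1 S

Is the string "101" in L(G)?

no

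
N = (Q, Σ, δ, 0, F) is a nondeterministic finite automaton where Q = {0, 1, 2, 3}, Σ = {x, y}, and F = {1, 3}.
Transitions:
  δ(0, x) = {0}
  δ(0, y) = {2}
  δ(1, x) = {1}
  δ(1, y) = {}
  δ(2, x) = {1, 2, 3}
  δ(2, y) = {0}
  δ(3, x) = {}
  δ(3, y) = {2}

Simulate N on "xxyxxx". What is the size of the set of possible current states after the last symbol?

Start: {0}
read x: {0}
read x: {0}
read y: {2}
read x: {1, 2, 3}
read x: {1, 2, 3}
read x: {1, 2, 3}
Final reachable set {1, 2, 3} has 3 states.

3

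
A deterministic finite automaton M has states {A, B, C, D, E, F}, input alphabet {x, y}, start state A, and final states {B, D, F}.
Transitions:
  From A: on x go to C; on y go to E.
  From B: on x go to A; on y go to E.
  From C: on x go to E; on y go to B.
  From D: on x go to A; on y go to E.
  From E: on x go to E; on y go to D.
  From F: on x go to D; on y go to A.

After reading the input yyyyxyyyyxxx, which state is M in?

E

A --y--> E
E --y--> D
D --y--> E
E --y--> D
D --x--> A
A --y--> E
E --y--> D
D --y--> E
E --y--> D
D --x--> A
A --x--> C
C --x--> E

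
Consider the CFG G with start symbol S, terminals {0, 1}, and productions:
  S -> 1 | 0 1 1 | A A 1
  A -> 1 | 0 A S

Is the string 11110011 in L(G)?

no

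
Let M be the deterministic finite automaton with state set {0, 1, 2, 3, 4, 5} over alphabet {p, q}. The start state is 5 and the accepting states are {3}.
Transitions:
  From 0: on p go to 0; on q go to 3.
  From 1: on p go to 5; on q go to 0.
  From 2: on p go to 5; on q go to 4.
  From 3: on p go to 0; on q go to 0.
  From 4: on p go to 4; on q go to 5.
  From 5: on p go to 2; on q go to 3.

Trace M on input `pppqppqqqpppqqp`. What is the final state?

0

5 --p--> 2
2 --p--> 5
5 --p--> 2
2 --q--> 4
4 --p--> 4
4 --p--> 4
4 --q--> 5
5 --q--> 3
3 --q--> 0
0 --p--> 0
0 --p--> 0
0 --p--> 0
0 --q--> 3
3 --q--> 0
0 --p--> 0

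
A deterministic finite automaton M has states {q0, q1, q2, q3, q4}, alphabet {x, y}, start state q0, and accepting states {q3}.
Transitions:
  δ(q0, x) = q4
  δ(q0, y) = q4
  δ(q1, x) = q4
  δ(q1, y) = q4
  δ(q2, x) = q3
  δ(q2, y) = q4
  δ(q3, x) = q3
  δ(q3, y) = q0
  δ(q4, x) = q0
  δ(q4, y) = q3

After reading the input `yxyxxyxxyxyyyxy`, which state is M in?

q0 --y--> q4
q4 --x--> q0
q0 --y--> q4
q4 --x--> q0
q0 --x--> q4
q4 --y--> q3
q3 --x--> q3
q3 --x--> q3
q3 --y--> q0
q0 --x--> q4
q4 --y--> q3
q3 --y--> q0
q0 --y--> q4
q4 --x--> q0
q0 --y--> q4

q4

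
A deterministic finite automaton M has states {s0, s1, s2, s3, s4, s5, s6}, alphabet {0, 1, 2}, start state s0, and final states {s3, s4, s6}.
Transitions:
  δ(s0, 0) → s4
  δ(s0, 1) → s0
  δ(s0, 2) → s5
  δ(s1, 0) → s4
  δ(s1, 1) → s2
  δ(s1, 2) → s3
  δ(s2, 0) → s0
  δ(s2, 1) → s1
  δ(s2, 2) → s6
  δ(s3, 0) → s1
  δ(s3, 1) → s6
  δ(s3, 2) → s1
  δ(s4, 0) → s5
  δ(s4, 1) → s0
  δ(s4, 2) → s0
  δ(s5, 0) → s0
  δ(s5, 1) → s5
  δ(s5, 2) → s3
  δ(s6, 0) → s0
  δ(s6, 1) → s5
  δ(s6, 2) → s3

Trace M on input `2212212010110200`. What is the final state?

s5

s0 --2--> s5
s5 --2--> s3
s3 --1--> s6
s6 --2--> s3
s3 --2--> s1
s1 --1--> s2
s2 --2--> s6
s6 --0--> s0
s0 --1--> s0
s0 --0--> s4
s4 --1--> s0
s0 --1--> s0
s0 --0--> s4
s4 --2--> s0
s0 --0--> s4
s4 --0--> s5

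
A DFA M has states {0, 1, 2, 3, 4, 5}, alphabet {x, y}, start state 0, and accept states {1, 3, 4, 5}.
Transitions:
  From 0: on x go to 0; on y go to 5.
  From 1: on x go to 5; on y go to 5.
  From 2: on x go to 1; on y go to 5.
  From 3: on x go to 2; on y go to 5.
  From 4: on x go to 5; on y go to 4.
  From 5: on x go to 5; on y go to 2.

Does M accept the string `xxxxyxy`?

rejected

0 --x--> 0
0 --x--> 0
0 --x--> 0
0 --x--> 0
0 --y--> 5
5 --x--> 5
5 --y--> 2
End in state 2, which is not an accepting state.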